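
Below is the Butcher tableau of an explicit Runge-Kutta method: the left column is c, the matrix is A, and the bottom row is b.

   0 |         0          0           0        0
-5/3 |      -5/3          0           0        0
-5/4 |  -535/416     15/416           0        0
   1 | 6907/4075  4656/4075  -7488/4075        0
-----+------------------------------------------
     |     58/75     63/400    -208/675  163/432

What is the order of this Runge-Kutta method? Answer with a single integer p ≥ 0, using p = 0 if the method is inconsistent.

b = (58/75, 63/400, -208/675, 163/432)
c = (0, -5/3, -5/4, 1)
Ac = (0, 0, -25/416, 64/163)
Σ b_i: 58/75·1 + 63/400·1 + (-208/675)·1 + 163/432·1 = 1 ✓
b·c: 63/400·(-5/3) + (-208/675)·(-5/4) + 163/432·1 = 1/2 ✓
b·c²: 63/400·25/9 + (-208/675)·25/16 + 163/432·1 = 1/3 ✓
b·Ac: (-208/675)·(-25/416) + 163/432·64/163 = 1/6 ✓
b·c³: 63/400·(-125/27) + (-208/675)·(-125/64) + 163/432·1 = 1/4 ✓
b·(c∘Ac): (-208/675)·125/1664 + 163/432·64/163 = 1/8 ✓
b·Ac²: (-208/675)·125/1248 + 163/432·148/489 = 1/12 ✓
b·A²c: 163/432·18/163 = 1/24 ✓; 4 stages ⇒ order 4.

4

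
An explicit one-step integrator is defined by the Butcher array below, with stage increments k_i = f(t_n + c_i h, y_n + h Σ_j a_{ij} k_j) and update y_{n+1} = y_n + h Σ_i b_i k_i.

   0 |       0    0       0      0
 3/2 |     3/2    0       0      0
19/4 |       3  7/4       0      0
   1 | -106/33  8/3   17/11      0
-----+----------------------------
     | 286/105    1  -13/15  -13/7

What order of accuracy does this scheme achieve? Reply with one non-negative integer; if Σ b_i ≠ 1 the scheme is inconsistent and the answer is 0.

1

b = (286/105, 1, -13/15, -13/7)
c = (0, 3/2, 19/4, 1)
Ac = (0, 0, 21/8, 499/44)
Σ b_i: 286/105·1 + 1·1 + (-13/15)·1 + (-13/7)·1 = 1 ✓
b·c: 1·3/2 + (-13/15)·19/4 + (-13/7)·1 = -1879/420 ≠ 1/2 ⇒ order 1.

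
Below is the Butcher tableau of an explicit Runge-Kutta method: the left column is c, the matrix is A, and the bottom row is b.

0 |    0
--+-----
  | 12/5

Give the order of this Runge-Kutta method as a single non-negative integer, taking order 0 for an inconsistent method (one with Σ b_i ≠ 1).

b = (12/5)
c = (0)
Σ b_i: 12/5·1 = 12/5 ≠ 1 ⇒ order 0.

0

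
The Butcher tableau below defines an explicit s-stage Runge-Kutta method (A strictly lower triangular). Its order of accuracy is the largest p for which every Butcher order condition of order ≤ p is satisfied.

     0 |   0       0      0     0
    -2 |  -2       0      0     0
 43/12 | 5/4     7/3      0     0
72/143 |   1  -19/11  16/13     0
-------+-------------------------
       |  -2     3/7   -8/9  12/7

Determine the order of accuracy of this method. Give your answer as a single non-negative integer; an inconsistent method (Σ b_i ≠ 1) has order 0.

0

b = (-2, 3/7, -8/9, 12/7)
c = (0, -2, 43/12, 72/143)
Ac = (0, 0, -14/3, 3374/429)
Σ b_i: (-2)·1 + 3/7·1 + (-8/9)·1 + 12/7·1 = -47/63 ≠ 1 ⇒ order 0.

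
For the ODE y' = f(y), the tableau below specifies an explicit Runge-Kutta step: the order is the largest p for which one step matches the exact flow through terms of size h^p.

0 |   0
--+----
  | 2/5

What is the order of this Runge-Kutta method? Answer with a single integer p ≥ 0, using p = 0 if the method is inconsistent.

0

b = (2/5)
c = (0)
Σ b_i: 2/5·1 = 2/5 ≠ 1 ⇒ order 0.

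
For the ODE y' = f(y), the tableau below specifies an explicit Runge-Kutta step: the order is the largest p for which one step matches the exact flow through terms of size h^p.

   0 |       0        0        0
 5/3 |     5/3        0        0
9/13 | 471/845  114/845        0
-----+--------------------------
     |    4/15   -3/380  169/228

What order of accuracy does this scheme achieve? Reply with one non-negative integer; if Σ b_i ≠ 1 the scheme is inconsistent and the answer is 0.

3

b = (4/15, -3/380, 169/228)
c = (0, 5/3, 9/13)
Ac = (0, 0, 38/169)
Σ b_i: 4/15·1 + (-3/380)·1 + 169/228·1 = 1 ✓
b·c: (-3/380)·5/3 + 169/228·9/13 = 1/2 ✓
b·c²: (-3/380)·25/9 + 169/228·81/169 = 1/3 ✓
b·Ac: 169/228·38/169 = 1/6 ✓; 3 stages ⇒ order 3.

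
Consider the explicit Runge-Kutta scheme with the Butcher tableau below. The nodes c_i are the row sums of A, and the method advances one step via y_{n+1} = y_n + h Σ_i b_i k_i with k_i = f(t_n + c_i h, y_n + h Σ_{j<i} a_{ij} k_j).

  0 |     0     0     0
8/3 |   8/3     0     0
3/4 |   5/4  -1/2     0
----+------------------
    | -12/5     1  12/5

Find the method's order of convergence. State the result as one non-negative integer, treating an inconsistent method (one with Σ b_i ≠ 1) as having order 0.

b = (-12/5, 1, 12/5)
c = (0, 8/3, 3/4)
Ac = (0, 0, -4/3)
Σ b_i: (-12/5)·1 + 1·1 + 12/5·1 = 1 ✓
b·c: 1·8/3 + 12/5·3/4 = 67/15 ≠ 1/2 ⇒ order 1.

1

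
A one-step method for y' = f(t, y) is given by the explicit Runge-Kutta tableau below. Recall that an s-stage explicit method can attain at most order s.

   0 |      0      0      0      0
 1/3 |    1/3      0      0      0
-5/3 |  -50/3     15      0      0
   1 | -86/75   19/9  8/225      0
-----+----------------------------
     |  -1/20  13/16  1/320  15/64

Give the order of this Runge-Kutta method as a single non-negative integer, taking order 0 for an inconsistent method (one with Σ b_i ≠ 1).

4

b = (-1/20, 13/16, 1/320, 15/64)
c = (0, 1/3, -5/3, 1)
Ac = (0, 0, 5, 29/45)
Σ b_i: (-1/20)·1 + 13/16·1 + 1/320·1 + 15/64·1 = 1 ✓
b·c: 13/16·1/3 + 1/320·(-5/3) + 15/64·1 = 1/2 ✓
b·c²: 13/16·1/9 + 1/320·25/9 + 15/64·1 = 1/3 ✓
b·Ac: 1/320·5 + 15/64·29/45 = 1/6 ✓
b·c³: 13/16·1/27 + 1/320·(-125/27) + 15/64·1 = 1/4 ✓
b·(c∘Ac): 1/320·(-25/3) + 15/64·29/45 = 1/8 ✓
b·Ac²: 1/320·5/3 + 15/64·1/3 = 1/12 ✓
b·A²c: 15/64·8/45 = 1/24 ✓; 4 stages ⇒ order 4.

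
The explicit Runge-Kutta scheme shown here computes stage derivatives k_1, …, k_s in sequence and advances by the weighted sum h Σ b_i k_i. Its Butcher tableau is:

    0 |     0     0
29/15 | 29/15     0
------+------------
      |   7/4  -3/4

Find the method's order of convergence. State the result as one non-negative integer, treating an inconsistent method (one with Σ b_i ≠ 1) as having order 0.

1

b = (7/4, -3/4)
c = (0, 29/15)
Σ b_i: 7/4·1 + (-3/4)·1 = 1 ✓
b·c: (-3/4)·29/15 = -29/20 ≠ 1/2 ⇒ order 1.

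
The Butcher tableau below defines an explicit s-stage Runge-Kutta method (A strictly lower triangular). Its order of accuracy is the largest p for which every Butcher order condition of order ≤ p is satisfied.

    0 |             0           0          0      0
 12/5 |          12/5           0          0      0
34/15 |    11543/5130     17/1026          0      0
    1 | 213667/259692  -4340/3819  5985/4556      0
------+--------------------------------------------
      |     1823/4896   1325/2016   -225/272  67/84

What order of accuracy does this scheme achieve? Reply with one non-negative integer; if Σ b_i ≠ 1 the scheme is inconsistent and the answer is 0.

4

b = (1823/4896, 1325/2016, -225/272, 67/84)
c = (0, 12/5, 34/15, 1)
Ac = (0, 0, 34/855, 637/2546)
Σ b_i: 1823/4896·1 + 1325/2016·1 + (-225/272)·1 + 67/84·1 = 1 ✓
b·c: 1325/2016·12/5 + (-225/272)·34/15 + 67/84·1 = 1/2 ✓
b·c²: 1325/2016·144/25 + (-225/272)·1156/225 + 67/84·1 = 1/3 ✓
b·Ac: (-225/272)·34/855 + 67/84·637/2546 = 1/6 ✓
b·c³: 1325/2016·1728/125 + (-225/272)·39304/3375 + 67/84·1 = 1/4 ✓
b·(c∘Ac): (-225/272)·1156/12825 + 67/84·637/2546 = 1/8 ✓
b·Ac²: (-225/272)·136/1425 + 67/84·259/1273 = 1/12 ✓
b·A²c: 67/84·7/134 = 1/24 ✓; 4 stages ⇒ order 4.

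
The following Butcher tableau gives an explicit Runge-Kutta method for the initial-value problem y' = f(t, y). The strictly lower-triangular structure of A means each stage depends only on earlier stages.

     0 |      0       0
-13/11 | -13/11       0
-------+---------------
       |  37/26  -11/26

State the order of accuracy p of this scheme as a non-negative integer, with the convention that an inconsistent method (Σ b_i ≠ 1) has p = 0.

b = (37/26, -11/26)
c = (0, -13/11)
Σ b_i: 37/26·1 + (-11/26)·1 = 1 ✓
b·c: (-11/26)·(-13/11) = 1/2 ✓; 2 stages ⇒ order 2.

2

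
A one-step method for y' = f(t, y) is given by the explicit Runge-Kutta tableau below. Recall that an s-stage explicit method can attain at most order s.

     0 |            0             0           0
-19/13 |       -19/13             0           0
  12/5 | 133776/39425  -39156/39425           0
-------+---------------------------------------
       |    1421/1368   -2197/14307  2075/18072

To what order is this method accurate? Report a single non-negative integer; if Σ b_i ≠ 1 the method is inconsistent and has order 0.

3

b = (1421/1368, -2197/14307, 2075/18072)
c = (0, -19/13, 12/5)
Ac = (0, 0, 3012/2075)
Σ b_i: 1421/1368·1 + (-2197/14307)·1 + 2075/18072·1 = 1 ✓
b·c: (-2197/14307)·(-19/13) + 2075/18072·12/5 = 1/2 ✓
b·c²: (-2197/14307)·361/169 + 2075/18072·144/25 = 1/3 ✓
b·Ac: 2075/18072·3012/2075 = 1/6 ✓; 3 stages ⇒ order 3.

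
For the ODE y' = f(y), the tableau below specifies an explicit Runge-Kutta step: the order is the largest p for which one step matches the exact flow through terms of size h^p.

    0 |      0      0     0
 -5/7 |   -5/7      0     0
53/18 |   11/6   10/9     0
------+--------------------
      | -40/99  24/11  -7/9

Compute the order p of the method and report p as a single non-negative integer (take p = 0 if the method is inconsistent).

1

b = (-40/99, 24/11, -7/9)
c = (0, -5/7, 53/18)
Ac = (0, 0, -50/63)
Σ b_i: (-40/99)·1 + 24/11·1 + (-7/9)·1 = 1 ✓
b·c: 24/11·(-5/7) + (-7/9)·53/18 = -48007/12474 ≠ 1/2 ⇒ order 1.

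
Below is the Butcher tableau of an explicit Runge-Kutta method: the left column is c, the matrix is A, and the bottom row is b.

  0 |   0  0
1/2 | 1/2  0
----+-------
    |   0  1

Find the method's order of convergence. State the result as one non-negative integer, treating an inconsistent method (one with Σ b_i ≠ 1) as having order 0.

2

b = (0, 1)
c = (0, 1/2)
Σ b_i: 1·1 = 1 ✓
b·c: 1·1/2 = 1/2 ✓; 2 stages ⇒ order 2.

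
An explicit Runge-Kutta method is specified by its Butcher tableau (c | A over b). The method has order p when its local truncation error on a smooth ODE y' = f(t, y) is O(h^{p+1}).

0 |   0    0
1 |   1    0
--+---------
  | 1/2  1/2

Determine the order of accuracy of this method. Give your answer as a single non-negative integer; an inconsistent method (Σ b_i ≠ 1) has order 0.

2

b = (1/2, 1/2)
c = (0, 1)
Σ b_i: 1/2·1 + 1/2·1 = 1 ✓
b·c: 1/2·1 = 1/2 ✓; 2 stages ⇒ order 2.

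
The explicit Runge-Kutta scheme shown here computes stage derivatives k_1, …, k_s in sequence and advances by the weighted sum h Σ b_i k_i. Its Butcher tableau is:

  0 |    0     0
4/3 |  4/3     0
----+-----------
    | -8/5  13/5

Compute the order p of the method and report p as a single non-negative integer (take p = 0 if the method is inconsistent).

b = (-8/5, 13/5)
c = (0, 4/3)
Σ b_i: (-8/5)·1 + 13/5·1 = 1 ✓
b·c: 13/5·4/3 = 52/15 ≠ 1/2 ⇒ order 1.

1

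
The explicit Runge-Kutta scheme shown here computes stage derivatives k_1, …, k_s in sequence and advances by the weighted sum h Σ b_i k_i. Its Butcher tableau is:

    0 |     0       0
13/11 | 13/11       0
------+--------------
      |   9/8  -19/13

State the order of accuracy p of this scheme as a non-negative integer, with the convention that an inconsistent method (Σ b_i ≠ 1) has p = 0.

0

b = (9/8, -19/13)
c = (0, 13/11)
Σ b_i: 9/8·1 + (-19/13)·1 = -35/104 ≠ 1 ⇒ order 0.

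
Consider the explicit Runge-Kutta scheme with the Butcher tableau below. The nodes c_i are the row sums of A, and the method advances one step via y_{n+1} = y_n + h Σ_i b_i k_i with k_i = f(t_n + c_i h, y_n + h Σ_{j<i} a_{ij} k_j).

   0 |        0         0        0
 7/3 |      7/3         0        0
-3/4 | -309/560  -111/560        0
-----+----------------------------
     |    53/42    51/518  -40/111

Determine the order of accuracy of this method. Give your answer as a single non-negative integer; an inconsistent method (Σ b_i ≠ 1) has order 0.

3

b = (53/42, 51/518, -40/111)
c = (0, 7/3, -3/4)
Ac = (0, 0, -37/80)
Σ b_i: 53/42·1 + 51/518·1 + (-40/111)·1 = 1 ✓
b·c: 51/518·7/3 + (-40/111)·(-3/4) = 1/2 ✓
b·c²: 51/518·49/9 + (-40/111)·9/16 = 1/3 ✓
b·Ac: (-40/111)·(-37/80) = 1/6 ✓; 3 stages ⇒ order 3.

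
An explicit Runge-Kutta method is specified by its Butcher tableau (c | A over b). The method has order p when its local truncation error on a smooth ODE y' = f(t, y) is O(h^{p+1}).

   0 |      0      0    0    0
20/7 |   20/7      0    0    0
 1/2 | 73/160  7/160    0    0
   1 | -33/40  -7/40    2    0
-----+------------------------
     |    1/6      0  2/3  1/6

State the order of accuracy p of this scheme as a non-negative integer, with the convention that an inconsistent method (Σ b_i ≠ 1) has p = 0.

b = (1/6, 0, 2/3, 1/6)
c = (0, 20/7, 1/2, 1)
Ac = (0, 0, 1/8, 1/2)
Σ b_i: 1/6·1 + 2/3·1 + 1/6·1 = 1 ✓
b·c: 2/3·1/2 + 1/6·1 = 1/2 ✓
b·c²: 2/3·1/4 + 1/6·1 = 1/3 ✓
b·Ac: 2/3·1/8 + 1/6·1/2 = 1/6 ✓
b·c³: 2/3·1/8 + 1/6·1 = 1/4 ✓
b·(c∘Ac): 2/3·1/16 + 1/6·1/2 = 1/8 ✓
b·Ac²: 2/3·5/14 + 1/6·(-13/14) = 1/12 ✓
b·A²c: 1/6·1/4 = 1/24 ✓; 4 stages ⇒ order 4.

4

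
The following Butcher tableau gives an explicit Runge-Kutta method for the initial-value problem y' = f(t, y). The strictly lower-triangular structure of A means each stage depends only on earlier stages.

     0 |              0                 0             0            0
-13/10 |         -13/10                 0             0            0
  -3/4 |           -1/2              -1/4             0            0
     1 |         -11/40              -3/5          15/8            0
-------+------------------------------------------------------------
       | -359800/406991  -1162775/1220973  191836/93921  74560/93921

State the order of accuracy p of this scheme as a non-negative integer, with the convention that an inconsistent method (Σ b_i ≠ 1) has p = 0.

3

b = (-359800/406991, -1162775/1220973, 191836/93921, 74560/93921)
c = (0, -13/10, -3/4, 1)
Ac = (0, 0, 13/40, -501/800)
Σ b_i: (-359800/406991)·1 + (-1162775/1220973)·1 + 191836/93921·1 + 74560/93921·1 = 1 ✓
b·c: (-1162775/1220973)·(-13/10) + 191836/93921·(-3/4) + 74560/93921·1 = 1/2 ✓
b·c²: (-1162775/1220973)·169/100 + 191836/93921·9/16 + 74560/93921·1 = 1/3 ✓
b·Ac: 191836/93921·13/40 + 74560/93921·(-501/800) = 1/6 ✓
b·c³: (-1162775/1220973)·(-2197/1000) + 191836/93921·(-27/64) + 74560/93921·1 = 5070351/2504560 ≠ 1/4 ⇒ order 3.
b·(c∘Ac): 191836/93921·(-39/160) + 74560/93921·(-501/800) = -1246043/1252280 ≠ 1/8
b·Ac²: 191836/93921·(-169/400) + 74560/93921·651/16000 = -1560341/1878420 ≠ 1/12
b·A²c: 74560/93921·39/64 = 15145/31307 ≠ 1/24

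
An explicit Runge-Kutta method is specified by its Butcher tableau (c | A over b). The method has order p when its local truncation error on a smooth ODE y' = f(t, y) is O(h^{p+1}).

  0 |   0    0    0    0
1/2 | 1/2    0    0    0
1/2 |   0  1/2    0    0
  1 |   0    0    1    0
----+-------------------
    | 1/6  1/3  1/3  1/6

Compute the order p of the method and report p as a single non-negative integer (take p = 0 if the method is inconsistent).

4

b = (1/6, 1/3, 1/3, 1/6)
c = (0, 1/2, 1/2, 1)
Ac = (0, 0, 1/4, 1/2)
Σ b_i: 1/6·1 + 1/3·1 + 1/3·1 + 1/6·1 = 1 ✓
b·c: 1/3·1/2 + 1/3·1/2 + 1/6·1 = 1/2 ✓
b·c²: 1/3·1/4 + 1/3·1/4 + 1/6·1 = 1/3 ✓
b·Ac: 1/3·1/4 + 1/6·1/2 = 1/6 ✓
b·c³: 1/3·1/8 + 1/3·1/8 + 1/6·1 = 1/4 ✓
b·(c∘Ac): 1/3·1/8 + 1/6·1/2 = 1/8 ✓
b·Ac²: 1/3·1/8 + 1/6·1/4 = 1/12 ✓
b·A²c: 1/6·1/4 = 1/24 ✓; 4 stages ⇒ order 4.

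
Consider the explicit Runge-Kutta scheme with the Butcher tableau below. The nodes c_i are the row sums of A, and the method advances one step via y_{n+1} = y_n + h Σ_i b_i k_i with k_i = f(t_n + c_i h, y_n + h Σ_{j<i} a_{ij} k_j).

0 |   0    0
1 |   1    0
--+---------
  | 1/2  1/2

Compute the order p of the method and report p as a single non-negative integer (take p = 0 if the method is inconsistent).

b = (1/2, 1/2)
c = (0, 1)
Σ b_i: 1/2·1 + 1/2·1 = 1 ✓
b·c: 1/2·1 = 1/2 ✓; 2 stages ⇒ order 2.

2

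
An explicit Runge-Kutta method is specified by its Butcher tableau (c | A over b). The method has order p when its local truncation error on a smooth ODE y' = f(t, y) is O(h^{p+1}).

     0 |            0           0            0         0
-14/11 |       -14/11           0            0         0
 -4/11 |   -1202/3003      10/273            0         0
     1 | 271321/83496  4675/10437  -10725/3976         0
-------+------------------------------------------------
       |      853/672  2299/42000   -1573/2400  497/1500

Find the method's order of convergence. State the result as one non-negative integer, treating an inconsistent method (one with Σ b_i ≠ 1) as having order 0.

b = (853/672, 2299/42000, -1573/2400, 497/1500)
c = (0, -14/11, -4/11, 1)
Ac = (0, 0, -20/429, 175/426)
Σ b_i: 853/672·1 + 2299/42000·1 + (-1573/2400)·1 + 497/1500·1 = 1 ✓
b·c: 2299/42000·(-14/11) + (-1573/2400)·(-4/11) + 497/1500·1 = 1/2 ✓
b·c²: 2299/42000·196/121 + (-1573/2400)·16/121 + 497/1500·1 = 1/3 ✓
b·Ac: (-1573/2400)·(-20/429) + 497/1500·175/426 = 1/6 ✓
b·c³: 2299/42000·(-2744/1331) + (-1573/2400)·(-64/1331) + 497/1500·1 = 1/4 ✓
b·(c∘Ac): (-1573/2400)·80/4719 + 497/1500·175/426 = 1/8 ✓
b·Ac²: (-1573/2400)·280/4719 + 497/1500·550/1491 = 1/12 ✓
b·A²c: 497/1500·125/994 = 1/24 ✓; 4 stages ⇒ order 4.

4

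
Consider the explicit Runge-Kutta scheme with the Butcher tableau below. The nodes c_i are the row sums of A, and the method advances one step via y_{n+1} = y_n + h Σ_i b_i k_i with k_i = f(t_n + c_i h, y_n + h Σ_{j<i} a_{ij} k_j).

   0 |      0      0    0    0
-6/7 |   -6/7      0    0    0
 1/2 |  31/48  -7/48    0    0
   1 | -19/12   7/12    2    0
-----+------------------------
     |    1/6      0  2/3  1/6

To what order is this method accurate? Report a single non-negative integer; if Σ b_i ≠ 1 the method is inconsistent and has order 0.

b = (1/6, 0, 2/3, 1/6)
c = (0, -6/7, 1/2, 1)
Ac = (0, 0, 1/8, 1/2)
Σ b_i: 1/6·1 + 2/3·1 + 1/6·1 = 1 ✓
b·c: 2/3·1/2 + 1/6·1 = 1/2 ✓
b·c²: 2/3·1/4 + 1/6·1 = 1/3 ✓
b·Ac: 2/3·1/8 + 1/6·1/2 = 1/6 ✓
b·c³: 2/3·1/8 + 1/6·1 = 1/4 ✓
b·(c∘Ac): 2/3·1/16 + 1/6·1/2 = 1/8 ✓
b·Ac²: 2/3·(-3/28) + 1/6·13/14 = 1/12 ✓
b·A²c: 1/6·1/4 = 1/24 ✓; 4 stages ⇒ order 4.

4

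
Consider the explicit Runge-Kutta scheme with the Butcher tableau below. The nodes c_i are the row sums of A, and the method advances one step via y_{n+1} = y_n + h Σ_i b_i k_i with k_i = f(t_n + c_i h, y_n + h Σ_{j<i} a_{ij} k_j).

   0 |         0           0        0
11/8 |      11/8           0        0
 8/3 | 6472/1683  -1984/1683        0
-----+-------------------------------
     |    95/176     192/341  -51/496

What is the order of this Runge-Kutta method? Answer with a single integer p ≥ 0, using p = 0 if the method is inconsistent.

3

b = (95/176, 192/341, -51/496)
c = (0, 11/8, 8/3)
Ac = (0, 0, -248/153)
Σ b_i: 95/176·1 + 192/341·1 + (-51/496)·1 = 1 ✓
b·c: 192/341·11/8 + (-51/496)·8/3 = 1/2 ✓
b·c²: 192/341·121/64 + (-51/496)·64/9 = 1/3 ✓
b·Ac: (-51/496)·(-248/153) = 1/6 ✓; 3 stages ⇒ order 3.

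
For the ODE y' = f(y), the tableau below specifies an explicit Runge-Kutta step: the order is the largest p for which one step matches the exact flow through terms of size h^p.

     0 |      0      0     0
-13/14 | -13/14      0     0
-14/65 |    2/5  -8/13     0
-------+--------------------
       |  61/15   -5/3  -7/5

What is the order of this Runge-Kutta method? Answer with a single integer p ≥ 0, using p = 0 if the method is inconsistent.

b = (61/15, -5/3, -7/5)
c = (0, -13/14, -14/65)
Ac = (0, 0, 4/7)
Σ b_i: 61/15·1 + (-5/3)·1 + (-7/5)·1 = 1 ✓
b·c: (-5/3)·(-13/14) + (-7/5)·(-14/65) = 25241/13650 ≠ 1/2 ⇒ order 1.

1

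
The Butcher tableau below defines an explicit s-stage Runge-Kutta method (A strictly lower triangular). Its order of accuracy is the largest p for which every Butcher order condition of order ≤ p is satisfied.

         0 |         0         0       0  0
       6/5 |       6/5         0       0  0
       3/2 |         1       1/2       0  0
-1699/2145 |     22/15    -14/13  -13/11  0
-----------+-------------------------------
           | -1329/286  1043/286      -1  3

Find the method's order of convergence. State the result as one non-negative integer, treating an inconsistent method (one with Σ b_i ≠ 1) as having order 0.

b = (-1329/286, 1043/286, -1, 3)
c = (0, 6/5, 3/2, -1699/2145)
Ac = (0, 0, 3/5, -4383/1430)
Σ b_i: (-1329/286)·1 + 1043/286·1 + (-1)·1 + 3·1 = 1 ✓
b·c: 1043/286·6/5 + (-1)·3/2 + 3·(-1699/2145) = 1/2 ✓
b·c²: 1043/286·36/25 + (-1)·9/4 + 3·2886601/4601025 = 29959513/6134700 ≠ 1/3 ⇒ order 2.
b·Ac: (-1)·3/5 + 3·(-4383/1430) = -14007/1430 ≠ 1/6

2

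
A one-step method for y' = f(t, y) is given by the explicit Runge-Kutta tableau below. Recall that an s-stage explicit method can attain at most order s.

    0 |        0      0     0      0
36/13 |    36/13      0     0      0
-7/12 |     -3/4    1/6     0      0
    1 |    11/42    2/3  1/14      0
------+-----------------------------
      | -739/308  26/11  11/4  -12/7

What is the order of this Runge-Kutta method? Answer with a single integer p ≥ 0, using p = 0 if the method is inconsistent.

1

b = (-739/308, 26/11, 11/4, -12/7)
c = (0, 36/13, -7/12, 1)
Ac = (0, 0, 6/13, 563/312)
Σ b_i: (-739/308)·1 + 26/11·1 + 11/4·1 + (-12/7)·1 = 1 ✓
b·c: 26/11·36/13 + 11/4·(-7/12) + (-12/7)·1 = 11927/3696 ≠ 1/2 ⇒ order 1.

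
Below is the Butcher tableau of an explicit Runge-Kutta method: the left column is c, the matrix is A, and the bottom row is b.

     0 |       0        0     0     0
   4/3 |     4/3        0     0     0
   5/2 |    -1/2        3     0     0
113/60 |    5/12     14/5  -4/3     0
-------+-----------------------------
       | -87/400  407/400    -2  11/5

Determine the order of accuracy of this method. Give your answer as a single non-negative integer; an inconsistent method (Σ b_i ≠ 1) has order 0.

b = (-87/400, 407/400, -2, 11/5)
c = (0, 4/3, 5/2, 113/60)
Ac = (0, 0, 4, 2/5)
Σ b_i: (-87/400)·1 + 407/400·1 + (-2)·1 + 11/5·1 = 1 ✓
b·c: 407/400·4/3 + (-2)·5/2 + 11/5·113/60 = 1/2 ✓
b·c²: 407/400·16/9 + (-2)·25/4 + 11/5·12769/3600 = -17327/6000 ≠ 1/3 ⇒ order 2.
b·Ac: (-2)·4 + 11/5·2/5 = -178/25 ≠ 1/6

2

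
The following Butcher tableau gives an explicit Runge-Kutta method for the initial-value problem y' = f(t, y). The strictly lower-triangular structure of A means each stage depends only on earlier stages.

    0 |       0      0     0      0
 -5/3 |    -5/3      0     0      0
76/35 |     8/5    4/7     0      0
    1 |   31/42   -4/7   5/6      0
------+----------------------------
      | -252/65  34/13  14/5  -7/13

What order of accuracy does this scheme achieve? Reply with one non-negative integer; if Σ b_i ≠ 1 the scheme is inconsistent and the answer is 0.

b = (-252/65, 34/13, 14/5, -7/13)
c = (0, -5/3, 76/35, 1)
Ac = (0, 0, -20/21, 58/21)
Σ b_i: (-252/65)·1 + 34/13·1 + 14/5·1 + (-7/13)·1 = 1 ✓
b·c: 34/13·(-5/3) + 14/5·76/35 + (-7/13)·1 = 1153/975 ≠ 1/2 ⇒ order 1.

1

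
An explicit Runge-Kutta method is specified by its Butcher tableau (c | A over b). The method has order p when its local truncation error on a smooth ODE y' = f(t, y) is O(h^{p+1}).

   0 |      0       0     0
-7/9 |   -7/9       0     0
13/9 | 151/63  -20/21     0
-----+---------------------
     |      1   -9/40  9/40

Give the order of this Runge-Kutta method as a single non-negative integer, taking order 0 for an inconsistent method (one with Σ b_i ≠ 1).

b = (1, -9/40, 9/40)
c = (0, -7/9, 13/9)
Ac = (0, 0, 20/27)
Σ b_i: 1·1 + (-9/40)·1 + 9/40·1 = 1 ✓
b·c: (-9/40)·(-7/9) + 9/40·13/9 = 1/2 ✓
b·c²: (-9/40)·49/81 + 9/40·169/81 = 1/3 ✓
b·Ac: 9/40·20/27 = 1/6 ✓; 3 stages ⇒ order 3.

3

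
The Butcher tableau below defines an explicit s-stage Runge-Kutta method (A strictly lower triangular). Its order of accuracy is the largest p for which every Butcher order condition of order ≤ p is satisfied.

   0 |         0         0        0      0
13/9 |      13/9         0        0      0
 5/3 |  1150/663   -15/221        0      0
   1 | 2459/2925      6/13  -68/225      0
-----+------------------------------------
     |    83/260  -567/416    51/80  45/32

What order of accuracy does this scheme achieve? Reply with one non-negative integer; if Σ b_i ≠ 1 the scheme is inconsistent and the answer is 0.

4

b = (83/260, -567/416, 51/80, 45/32)
c = (0, 13/9, 5/3, 1)
Ac = (0, 0, -5/51, 22/135)
Σ b_i: 83/260·1 + (-567/416)·1 + 51/80·1 + 45/32·1 = 1 ✓
b·c: (-567/416)·13/9 + 51/80·5/3 + 45/32·1 = 1/2 ✓
b·c²: (-567/416)·169/81 + 51/80·25/9 + 45/32·1 = 1/3 ✓
b·Ac: 51/80·(-5/51) + 45/32·22/135 = 1/6 ✓
b·c³: (-567/416)·2197/729 + 51/80·125/27 + 45/32·1 = 1/4 ✓
b·(c∘Ac): 51/80·(-25/153) + 45/32·22/135 = 1/8 ✓
b·Ac²: 51/80·(-65/459) + 45/32·10/81 = 1/12 ✓
b·A²c: 45/32·4/135 = 1/24 ✓; 4 stages ⇒ order 4.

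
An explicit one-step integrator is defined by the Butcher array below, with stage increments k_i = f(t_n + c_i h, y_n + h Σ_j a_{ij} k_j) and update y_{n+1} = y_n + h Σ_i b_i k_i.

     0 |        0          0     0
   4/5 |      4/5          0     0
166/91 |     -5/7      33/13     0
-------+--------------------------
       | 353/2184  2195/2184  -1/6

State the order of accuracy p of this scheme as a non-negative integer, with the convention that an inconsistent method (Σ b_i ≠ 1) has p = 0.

b = (353/2184, 2195/2184, -1/6)
c = (0, 4/5, 166/91)
Ac = (0, 0, 132/65)
Σ b_i: 353/2184·1 + 2195/2184·1 + (-1/6)·1 = 1 ✓
b·c: 2195/2184·4/5 + (-1/6)·166/91 = 1/2 ✓
b·c²: 2195/2184·16/25 + (-1/6)·27556/8281 = 11008/124215 ≠ 1/3 ⇒ order 2.
b·Ac: (-1/6)·132/65 = -22/65 ≠ 1/6

2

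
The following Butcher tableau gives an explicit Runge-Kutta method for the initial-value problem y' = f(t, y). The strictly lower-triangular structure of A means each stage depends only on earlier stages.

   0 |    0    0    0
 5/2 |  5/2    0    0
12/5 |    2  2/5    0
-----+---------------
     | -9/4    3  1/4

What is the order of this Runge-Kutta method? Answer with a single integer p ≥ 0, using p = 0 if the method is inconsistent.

1

b = (-9/4, 3, 1/4)
c = (0, 5/2, 12/5)
Ac = (0, 0, 1)
Σ b_i: (-9/4)·1 + 3·1 + 1/4·1 = 1 ✓
b·c: 3·5/2 + 1/4·12/5 = 81/10 ≠ 1/2 ⇒ order 1.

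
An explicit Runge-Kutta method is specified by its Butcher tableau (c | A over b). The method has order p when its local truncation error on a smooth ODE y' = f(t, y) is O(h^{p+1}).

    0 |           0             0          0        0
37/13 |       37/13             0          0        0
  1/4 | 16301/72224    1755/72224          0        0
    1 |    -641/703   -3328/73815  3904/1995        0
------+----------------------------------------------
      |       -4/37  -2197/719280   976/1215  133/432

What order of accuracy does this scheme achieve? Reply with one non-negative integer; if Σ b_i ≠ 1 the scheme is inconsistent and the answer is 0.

b = (-4/37, -2197/719280, 976/1215, 133/432)
c = (0, 37/13, 1/4, 1)
Ac = (0, 0, 135/1952, 48/133)
Σ b_i: (-4/37)·1 + (-2197/719280)·1 + 976/1215·1 + 133/432·1 = 1 ✓
b·c: (-2197/719280)·37/13 + 976/1215·1/4 + 133/432·1 = 1/2 ✓
b·c²: (-2197/719280)·1369/169 + 976/1215·1/16 + 133/432·1 = 1/3 ✓
b·Ac: 976/1215·135/1952 + 133/432·48/133 = 1/6 ✓
b·c³: (-2197/719280)·50653/2197 + 976/1215·1/64 + 133/432·1 = 1/4 ✓
b·(c∘Ac): 976/1215·135/7808 + 133/432·48/133 = 1/8 ✓
b·Ac²: 976/1215·4995/25376 + 133/432·(-60/247) = 1/12 ✓
b·A²c: 133/432·18/133 = 1/24 ✓; 4 stages ⇒ order 4.

4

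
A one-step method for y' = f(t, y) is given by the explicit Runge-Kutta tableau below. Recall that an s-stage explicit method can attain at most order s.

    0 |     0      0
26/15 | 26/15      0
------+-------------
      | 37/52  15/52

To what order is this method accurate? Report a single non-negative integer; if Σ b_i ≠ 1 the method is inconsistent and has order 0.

b = (37/52, 15/52)
c = (0, 26/15)
Σ b_i: 37/52·1 + 15/52·1 = 1 ✓
b·c: 15/52·26/15 = 1/2 ✓; 2 stages ⇒ order 2.

2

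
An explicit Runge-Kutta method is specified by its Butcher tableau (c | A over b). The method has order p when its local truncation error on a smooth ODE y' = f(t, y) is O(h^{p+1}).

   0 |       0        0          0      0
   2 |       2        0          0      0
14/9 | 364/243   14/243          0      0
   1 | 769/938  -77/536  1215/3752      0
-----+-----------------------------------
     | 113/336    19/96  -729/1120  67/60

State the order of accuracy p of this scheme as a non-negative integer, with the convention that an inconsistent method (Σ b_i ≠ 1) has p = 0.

b = (113/336, 19/96, -729/1120, 67/60)
c = (0, 2, 14/9, 1)
Ac = (0, 0, 28/243, 29/134)
Σ b_i: 113/336·1 + 19/96·1 + (-729/1120)·1 + 67/60·1 = 1 ✓
b·c: 19/96·2 + (-729/1120)·14/9 + 67/60·1 = 1/2 ✓
b·c²: 19/96·4 + (-729/1120)·196/81 + 67/60·1 = 1/3 ✓
b·Ac: (-729/1120)·28/243 + 67/60·29/134 = 1/6 ✓
b·c³: 19/96·8 + (-729/1120)·2744/729 + 67/60·1 = 1/4 ✓
b·(c∘Ac): (-729/1120)·392/2187 + 67/60·29/134 = 1/8 ✓
b·Ac²: (-729/1120)·56/243 + 67/60·14/67 = 1/12 ✓
b·A²c: 67/60·5/134 = 1/24 ✓; 4 stages ⇒ order 4.

4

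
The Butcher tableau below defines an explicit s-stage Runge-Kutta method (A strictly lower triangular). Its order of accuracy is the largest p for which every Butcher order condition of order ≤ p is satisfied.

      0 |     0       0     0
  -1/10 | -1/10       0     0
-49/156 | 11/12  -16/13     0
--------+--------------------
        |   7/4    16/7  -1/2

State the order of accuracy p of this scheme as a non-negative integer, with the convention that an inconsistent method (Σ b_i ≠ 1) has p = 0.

0

b = (7/4, 16/7, -1/2)
c = (0, -1/10, -49/156)
Ac = (0, 0, 8/65)
Σ b_i: 7/4·1 + 16/7·1 + (-1/2)·1 = 99/28 ≠ 1 ⇒ order 0.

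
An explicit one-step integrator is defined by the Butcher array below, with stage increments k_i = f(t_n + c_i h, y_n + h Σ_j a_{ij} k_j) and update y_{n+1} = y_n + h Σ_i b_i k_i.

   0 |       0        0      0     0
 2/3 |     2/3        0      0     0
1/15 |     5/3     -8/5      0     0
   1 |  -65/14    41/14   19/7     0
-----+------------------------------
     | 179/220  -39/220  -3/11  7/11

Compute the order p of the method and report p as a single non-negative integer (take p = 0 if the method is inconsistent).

2

b = (179/220, -39/220, -3/11, 7/11)
c = (0, 2/3, 1/15, 1)
Ac = (0, 0, -16/15, 32/15)
Σ b_i: 179/220·1 + (-39/220)·1 + (-3/11)·1 + 7/11·1 = 1 ✓
b·c: (-39/220)·2/3 + (-3/11)·1/15 + 7/11·1 = 1/2 ✓
b·c²: (-39/220)·4/9 + (-3/11)·1/225 + 7/11·1 = 153/275 ≠ 1/3 ⇒ order 2.
b·Ac: (-3/11)·(-16/15) + 7/11·32/15 = 272/165 ≠ 1/6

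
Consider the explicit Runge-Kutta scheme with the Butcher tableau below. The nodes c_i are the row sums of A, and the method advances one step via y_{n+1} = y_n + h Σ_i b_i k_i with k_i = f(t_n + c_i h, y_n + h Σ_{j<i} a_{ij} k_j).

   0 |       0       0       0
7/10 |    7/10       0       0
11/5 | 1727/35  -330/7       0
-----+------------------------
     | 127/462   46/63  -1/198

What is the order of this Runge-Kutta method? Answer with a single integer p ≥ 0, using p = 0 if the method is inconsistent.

3

b = (127/462, 46/63, -1/198)
c = (0, 7/10, 11/5)
Ac = (0, 0, -33)
Σ b_i: 127/462·1 + 46/63·1 + (-1/198)·1 = 1 ✓
b·c: 46/63·7/10 + (-1/198)·11/5 = 1/2 ✓
b·c²: 46/63·49/100 + (-1/198)·121/25 = 1/3 ✓
b·Ac: (-1/198)·(-33) = 1/6 ✓; 3 stages ⇒ order 3.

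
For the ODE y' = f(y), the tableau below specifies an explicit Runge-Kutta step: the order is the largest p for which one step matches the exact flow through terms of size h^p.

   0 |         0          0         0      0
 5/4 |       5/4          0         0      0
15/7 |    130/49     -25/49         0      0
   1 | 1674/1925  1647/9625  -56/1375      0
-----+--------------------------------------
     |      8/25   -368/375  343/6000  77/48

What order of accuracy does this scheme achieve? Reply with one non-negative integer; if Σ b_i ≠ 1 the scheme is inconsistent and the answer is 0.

4

b = (8/25, -368/375, 343/6000, 77/48)
c = (0, 5/4, 15/7, 1)
Ac = (0, 0, -125/196, 39/308)
Σ b_i: 8/25·1 + (-368/375)·1 + 343/6000·1 + 77/48·1 = 1 ✓
b·c: (-368/375)·5/4 + 343/6000·15/7 + 77/48·1 = 1/2 ✓
b·c²: (-368/375)·25/16 + 343/6000·225/49 + 77/48·1 = 1/3 ✓
b·Ac: 343/6000·(-125/196) + 77/48·39/308 = 1/6 ✓
b·c³: (-368/375)·125/64 + 343/6000·3375/343 + 77/48·1 = 1/4 ✓
b·(c∘Ac): 343/6000·(-1875/1372) + 77/48·39/308 = 1/8 ✓
b·Ac²: 343/6000·(-625/784) + 77/48·9/112 = 1/12 ✓
b·A²c: 77/48·2/77 = 1/24 ✓; 4 stages ⇒ order 4.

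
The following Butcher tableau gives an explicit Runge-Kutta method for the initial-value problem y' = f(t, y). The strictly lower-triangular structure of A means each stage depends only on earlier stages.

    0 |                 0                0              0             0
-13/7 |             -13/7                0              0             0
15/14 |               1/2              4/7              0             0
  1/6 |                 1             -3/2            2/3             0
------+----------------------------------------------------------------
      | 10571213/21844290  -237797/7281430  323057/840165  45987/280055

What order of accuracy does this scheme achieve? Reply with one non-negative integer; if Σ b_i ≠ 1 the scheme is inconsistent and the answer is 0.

3

b = (10571213/21844290, -237797/7281430, 323057/840165, 45987/280055)
c = (0, -13/7, 15/14, 1/6)
Ac = (0, 0, -52/49, 7/2)
Σ b_i: 10571213/21844290·1 + (-237797/7281430)·1 + 323057/840165·1 + 45987/280055·1 = 1 ✓
b·c: (-237797/7281430)·(-13/7) + 323057/840165·15/14 + 45987/280055·1/6 = 1/2 ✓
b·c²: (-237797/7281430)·169/49 + 323057/840165·225/196 + 45987/280055·1/36 = 1/3 ✓
b·Ac: 323057/840165·(-52/49) + 45987/280055·7/2 = 1/6 ✓
b·c³: (-237797/7281430)·(-2197/343) + 323057/840165·3375/2744 + 45987/280055·1/216 = 2409677/3528693 ≠ 1/4 ⇒ order 3.
b·(c∘Ac): 323057/840165·(-390/343) + 45987/280055·7/12 = -2677239/7841540 ≠ 1/8
b·Ac²: 323057/840165·676/343 + 45987/280055·(-216/49) = 279700/8233617 ≠ 1/12
b·A²c: 45987/280055·(-104/147) = -1594216/13722695 ≠ 1/24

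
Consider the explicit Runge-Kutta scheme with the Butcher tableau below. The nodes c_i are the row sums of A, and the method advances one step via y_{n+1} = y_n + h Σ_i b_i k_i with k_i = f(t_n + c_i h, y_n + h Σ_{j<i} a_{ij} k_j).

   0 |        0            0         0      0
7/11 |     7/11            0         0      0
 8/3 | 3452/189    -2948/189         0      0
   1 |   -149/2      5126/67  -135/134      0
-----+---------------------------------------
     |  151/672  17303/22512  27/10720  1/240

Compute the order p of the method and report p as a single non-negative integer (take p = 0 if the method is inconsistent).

4

b = (151/672, 17303/22512, 27/10720, 1/240)
c = (0, 7/11, 8/3, 1)
Ac = (0, 0, -268/27, 46)
Σ b_i: 151/672·1 + 17303/22512·1 + 27/10720·1 + 1/240·1 = 1 ✓
b·c: 17303/22512·7/11 + 27/10720·8/3 + 1/240·1 = 1/2 ✓
b·c²: 17303/22512·49/121 + 27/10720·64/9 + 1/240·1 = 1/3 ✓
b·Ac: 27/10720·(-268/27) + 1/240·46 = 1/6 ✓
b·c³: 17303/22512·343/1331 + 27/10720·512/27 + 1/240·1 = 1/4 ✓
b·(c∘Ac): 27/10720·(-2144/81) + 1/240·46 = 1/8 ✓
b·Ac²: 27/10720·(-1876/297) + 1/240·262/11 = 1/12 ✓
b·A²c: 1/240·10 = 1/24 ✓; 4 stages ⇒ order 4.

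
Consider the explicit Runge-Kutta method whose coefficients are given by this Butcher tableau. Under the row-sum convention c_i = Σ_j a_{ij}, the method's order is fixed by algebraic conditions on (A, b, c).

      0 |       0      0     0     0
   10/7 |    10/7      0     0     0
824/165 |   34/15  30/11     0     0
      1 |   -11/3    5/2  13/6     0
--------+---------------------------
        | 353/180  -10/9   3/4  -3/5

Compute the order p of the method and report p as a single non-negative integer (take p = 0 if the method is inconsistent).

1

b = (353/180, -10/9, 3/4, -3/5)
c = (0, 10/7, 824/165, 1)
Ac = (0, 0, 300/77, 49867/3465)
Σ b_i: 353/180·1 + (-10/9)·1 + 3/4·1 + (-3/5)·1 = 1 ✓
b·c: (-10/9)·10/7 + 3/4·824/165 + (-3/5)·1 = 5399/3465 ≠ 1/2 ⇒ order 1.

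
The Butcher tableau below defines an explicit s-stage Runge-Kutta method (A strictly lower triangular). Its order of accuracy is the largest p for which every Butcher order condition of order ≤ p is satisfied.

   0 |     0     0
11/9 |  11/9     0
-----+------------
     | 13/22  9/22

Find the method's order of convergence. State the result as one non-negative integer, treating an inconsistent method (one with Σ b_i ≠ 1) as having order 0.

2

b = (13/22, 9/22)
c = (0, 11/9)
Σ b_i: 13/22·1 + 9/22·1 = 1 ✓
b·c: 9/22·11/9 = 1/2 ✓; 2 stages ⇒ order 2.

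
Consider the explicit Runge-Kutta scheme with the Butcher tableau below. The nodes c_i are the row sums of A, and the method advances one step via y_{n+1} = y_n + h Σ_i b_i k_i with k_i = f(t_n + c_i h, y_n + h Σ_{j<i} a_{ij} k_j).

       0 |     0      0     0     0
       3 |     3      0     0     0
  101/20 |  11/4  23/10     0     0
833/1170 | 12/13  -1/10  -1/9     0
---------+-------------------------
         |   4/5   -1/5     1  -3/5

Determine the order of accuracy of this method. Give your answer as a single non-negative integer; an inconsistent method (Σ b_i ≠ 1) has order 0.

1

b = (4/5, -1/5, 1, -3/5)
c = (0, 3, 101/20, 833/1170)
Ac = (0, 0, 69/10, -31/36)
Σ b_i: 4/5·1 + (-1/5)·1 + 1·1 + (-3/5)·1 = 1 ✓
b·c: (-1/5)·3 + 1·101/20 + (-3/5)·833/1170 = 15689/3900 ≠ 1/2 ⇒ order 1.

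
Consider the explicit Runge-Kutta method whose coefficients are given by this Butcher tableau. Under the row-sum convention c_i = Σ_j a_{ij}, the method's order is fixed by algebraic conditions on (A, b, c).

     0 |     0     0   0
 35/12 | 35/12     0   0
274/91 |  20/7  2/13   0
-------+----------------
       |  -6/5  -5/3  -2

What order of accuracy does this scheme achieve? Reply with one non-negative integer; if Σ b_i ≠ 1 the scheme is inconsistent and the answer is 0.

0

b = (-6/5, -5/3, -2)
c = (0, 35/12, 274/91)
Ac = (0, 0, 35/78)
Σ b_i: (-6/5)·1 + (-5/3)·1 + (-2)·1 = -73/15 ≠ 1 ⇒ order 0.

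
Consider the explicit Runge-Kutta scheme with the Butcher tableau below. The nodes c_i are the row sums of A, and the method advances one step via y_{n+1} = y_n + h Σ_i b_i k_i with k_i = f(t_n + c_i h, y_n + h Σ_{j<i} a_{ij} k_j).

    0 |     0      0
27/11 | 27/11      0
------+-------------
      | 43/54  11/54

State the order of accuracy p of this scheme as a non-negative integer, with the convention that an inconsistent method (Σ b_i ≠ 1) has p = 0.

b = (43/54, 11/54)
c = (0, 27/11)
Σ b_i: 43/54·1 + 11/54·1 = 1 ✓
b·c: 11/54·27/11 = 1/2 ✓; 2 stages ⇒ order 2.

2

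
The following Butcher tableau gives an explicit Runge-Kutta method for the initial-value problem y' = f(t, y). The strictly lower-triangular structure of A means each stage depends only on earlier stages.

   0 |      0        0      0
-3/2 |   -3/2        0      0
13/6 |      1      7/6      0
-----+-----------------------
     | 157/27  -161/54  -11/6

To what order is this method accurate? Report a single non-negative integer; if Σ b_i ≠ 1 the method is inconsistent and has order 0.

2

b = (157/27, -161/54, -11/6)
c = (0, -3/2, 13/6)
Ac = (0, 0, -7/4)
Σ b_i: 157/27·1 + (-161/54)·1 + (-11/6)·1 = 1 ✓
b·c: (-161/54)·(-3/2) + (-11/6)·13/6 = 1/2 ✓
b·c²: (-161/54)·9/4 + (-11/6)·169/36 = -827/54 ≠ 1/3 ⇒ order 2.
b·Ac: (-11/6)·(-7/4) = 77/24 ≠ 1/6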